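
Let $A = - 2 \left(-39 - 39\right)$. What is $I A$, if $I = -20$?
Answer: $-3120$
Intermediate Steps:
$A = 156$ ($A = \left(-2\right) \left(-78\right) = 156$)
$I A = \left(-20\right) 156 = -3120$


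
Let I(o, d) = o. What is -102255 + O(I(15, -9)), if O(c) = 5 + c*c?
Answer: -102025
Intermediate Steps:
O(c) = 5 + c²
-102255 + O(I(15, -9)) = -102255 + (5 + 15²) = -102255 + (5 + 225) = -102255 + 230 = -102025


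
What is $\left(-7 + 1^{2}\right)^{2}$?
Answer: $36$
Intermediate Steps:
$\left(-7 + 1^{2}\right)^{2} = \left(-7 + 1\right)^{2} = \left(-6\right)^{2} = 36$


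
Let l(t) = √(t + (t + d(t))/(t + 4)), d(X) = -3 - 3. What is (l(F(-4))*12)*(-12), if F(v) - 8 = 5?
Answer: -288*√969/17 ≈ -527.36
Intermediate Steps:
d(X) = -6
F(v) = 13 (F(v) = 8 + 5 = 13)
l(t) = √(t + (-6 + t)/(4 + t)) (l(t) = √(t + (t - 6)/(t + 4)) = √(t + (-6 + t)/(4 + t)))
(l(F(-4))*12)*(-12) = (√((-6 + 13 + 13*(4 + 13))/(4 + 13))*12)*(-12) = (√((-6 + 13 + 13*17)/17)*12)*(-12) = (√((-6 + 13 + 221)/17)*12)*(-12) = (√((1/17)*228)*12)*(-12) = (√(228/17)*12)*(-12) = ((2*√969/17)*12)*(-12) = (24*√969/17)*(-12) = -288*√969/17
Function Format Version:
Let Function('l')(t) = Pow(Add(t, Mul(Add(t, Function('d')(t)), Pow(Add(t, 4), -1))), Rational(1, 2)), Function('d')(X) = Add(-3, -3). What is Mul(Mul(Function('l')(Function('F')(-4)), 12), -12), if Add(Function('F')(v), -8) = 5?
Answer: Mul(Rational(-288, 17), Pow(969, Rational(1, 2))) ≈ -527.36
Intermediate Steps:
Function('d')(X) = -6
Function('F')(v) = 13 (Function('F')(v) = Add(8, 5) = 13)
Function('l')(t) = Pow(Add(t, Mul(Pow(Add(4, t), -1), Add(-6, t))), Rational(1, 2)) (Function('l')(t) = Pow(Add(t, Mul(Add(t, -6), Pow(Add(t, 4), -1))), Rational(1, 2)) = Pow(Add(t, Mul(Add(-6, t), Pow(Add(4, t), -1))), Rational(1, 2)) = Pow(Add(t, Mul(Pow(Add(4, t), -1), Add(-6, t))), Rational(1, 2)))
Mul(Mul(Function('l')(Function('F')(-4)), 12), -12) = Mul(Mul(Pow(Mul(Pow(Add(4, 13), -1), Add(-6, 13, Mul(13, Add(4, 13)))), Rational(1, 2)), 12), -12) = Mul(Mul(Pow(Mul(Pow(17, -1), Add(-6, 13, Mul(13, 17))), Rational(1, 2)), 12), -12) = Mul(Mul(Pow(Mul(Rational(1, 17), Add(-6, 13, 221)), Rational(1, 2)), 12), -12) = Mul(Mul(Pow(Mul(Rational(1, 17), 228), Rational(1, 2)), 12), -12) = Mul(Mul(Pow(Rational(228, 17), Rational(1, 2)), 12), -12) = Mul(Mul(Mul(Rational(2, 17), Pow(969, Rational(1, 2))), 12), -12) = Mul(Mul(Rational(24, 17), Pow(969, Rational(1, 2))), -12) = Mul(Rational(-288, 17), Pow(969, Rational(1, 2)))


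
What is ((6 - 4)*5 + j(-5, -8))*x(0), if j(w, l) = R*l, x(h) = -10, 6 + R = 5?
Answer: -180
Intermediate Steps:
R = -1 (R = -6 + 5 = -1)
j(w, l) = -l
((6 - 4)*5 + j(-5, -8))*x(0) = ((6 - 4)*5 - 1*(-8))*(-10) = (2*5 + 8)*(-10) = (10 + 8)*(-10) = 18*(-10) = -180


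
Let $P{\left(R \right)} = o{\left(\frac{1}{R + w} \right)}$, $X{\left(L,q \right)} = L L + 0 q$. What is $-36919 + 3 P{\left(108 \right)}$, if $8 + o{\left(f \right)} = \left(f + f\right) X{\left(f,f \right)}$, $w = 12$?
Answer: $- \frac{10639583999}{288000} \approx -36943.0$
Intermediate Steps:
$X{\left(L,q \right)} = L^{2}$ ($X{\left(L,q \right)} = L^{2} + 0 = L^{2}$)
$o{\left(f \right)} = -8 + 2 f^{3}$ ($o{\left(f \right)} = -8 + \left(f + f\right) f^{2} = -8 + 2 f f^{2} = -8 + 2 f^{3}$)
$P{\left(R \right)} = -8 + \frac{2}{\left(12 + R\right)^{3}}$ ($P{\left(R \right)} = -8 + 2 \left(\frac{1}{R + 12}\right)^{3} = -8 + 2 \left(\frac{1}{12 + R}\right)^{3} = -8 + \frac{2}{\left(12 + R\right)^{3}}$)
$-36919 + 3 P{\left(108 \right)} = -36919 + 3 \left(-8 + \frac{2}{\left(12 + 108\right)^{3}}\right) = -36919 + 3 \left(-8 + \frac{2}{1728000}\right) = -36919 + 3 \left(-8 + 2 \cdot \frac{1}{1728000}\right) = -36919 + 3 \left(-8 + \frac{1}{864000}\right) = -36919 + 3 \left(- \frac{6911999}{864000}\right) = -36919 - \frac{6911999}{288000} = - \frac{10639583999}{288000}$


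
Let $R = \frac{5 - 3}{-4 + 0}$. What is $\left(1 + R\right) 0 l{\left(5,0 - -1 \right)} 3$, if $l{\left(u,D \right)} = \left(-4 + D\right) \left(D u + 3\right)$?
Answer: $0$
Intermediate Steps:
$R = - \frac{1}{2}$ ($R = \frac{2}{-4} = 2 \left(- \frac{1}{4}\right) = - \frac{1}{2} \approx -0.5$)
$l{\left(u,D \right)} = \left(-4 + D\right) \left(3 + D u\right)$
$\left(1 + R\right) 0 l{\left(5,0 - -1 \right)} 3 = \left(1 - \frac{1}{2}\right) 0 \left(-12 + 3 \left(0 - -1\right) + 5 \left(0 - -1\right)^{2} - 4 \left(0 - -1\right) 5\right) 3 = \frac{1}{2} \cdot 0 \left(-12 + 3 \left(0 + 1\right) + 5 \left(0 + 1\right)^{2} - 4 \left(0 + 1\right) 5\right) 3 = 0 \left(-12 + 3 \cdot 1 + 5 \cdot 1^{2} - 4 \cdot 5\right) 3 = 0 \left(-12 + 3 + 5 \cdot 1 - 20\right) 3 = 0 \left(-12 + 3 + 5 - 20\right) 3 = 0 \left(-24\right) 3 = 0 \cdot 3 = 0$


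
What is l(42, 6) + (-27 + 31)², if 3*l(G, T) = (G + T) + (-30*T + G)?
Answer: -14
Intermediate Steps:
l(G, T) = -29*T/3 + 2*G/3 (l(G, T) = ((G + T) + (-30*T + G))/3 = ((G + T) + (G - 30*T))/3 = (-29*T + 2*G)/3 = -29*T/3 + 2*G/3)
l(42, 6) + (-27 + 31)² = (-29/3*6 + (⅔)*42) + (-27 + 31)² = (-58 + 28) + 4² = -30 + 16 = -14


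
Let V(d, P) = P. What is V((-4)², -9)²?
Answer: 81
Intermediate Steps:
V((-4)², -9)² = (-9)² = 81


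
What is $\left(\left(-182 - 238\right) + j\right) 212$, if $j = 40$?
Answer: $-80560$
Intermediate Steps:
$\left(\left(-182 - 238\right) + j\right) 212 = \left(\left(-182 - 238\right) + 40\right) 212 = \left(-420 + 40\right) 212 = \left(-380\right) 212 = -80560$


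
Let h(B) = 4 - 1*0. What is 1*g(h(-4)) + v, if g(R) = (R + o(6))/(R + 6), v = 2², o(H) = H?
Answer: 5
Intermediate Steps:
h(B) = 4 (h(B) = 4 + 0 = 4)
v = 4
g(R) = 1 (g(R) = (R + 6)/(R + 6) = (6 + R)/(6 + R) = 1)
1*g(h(-4)) + v = 1*1 + 4 = 1 + 4 = 5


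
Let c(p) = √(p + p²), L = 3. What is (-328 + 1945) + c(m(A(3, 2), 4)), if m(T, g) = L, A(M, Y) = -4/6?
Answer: 1617 + 2*√3 ≈ 1620.5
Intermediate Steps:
A(M, Y) = -⅔ (A(M, Y) = -4*⅙ = -⅔)
m(T, g) = 3
(-328 + 1945) + c(m(A(3, 2), 4)) = (-328 + 1945) + √(3*(1 + 3)) = 1617 + √(3*4) = 1617 + √12 = 1617 + 2*√3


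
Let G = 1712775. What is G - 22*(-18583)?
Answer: 2121601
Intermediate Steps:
G - 22*(-18583) = 1712775 - 22*(-18583) = 1712775 + 408826 = 2121601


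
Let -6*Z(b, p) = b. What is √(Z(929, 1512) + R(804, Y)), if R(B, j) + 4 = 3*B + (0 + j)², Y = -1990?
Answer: √142644714/6 ≈ 1990.6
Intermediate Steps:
Z(b, p) = -b/6
R(B, j) = -4 + j² + 3*B (R(B, j) = -4 + (3*B + (0 + j)²) = -4 + (3*B + j²) = -4 + (j² + 3*B) = -4 + j² + 3*B)
√(Z(929, 1512) + R(804, Y)) = √(-⅙*929 + (-4 + (-1990)² + 3*804)) = √(-929/6 + (-4 + 3960100 + 2412)) = √(-929/6 + 3962508) = √(23774119/6) = √142644714/6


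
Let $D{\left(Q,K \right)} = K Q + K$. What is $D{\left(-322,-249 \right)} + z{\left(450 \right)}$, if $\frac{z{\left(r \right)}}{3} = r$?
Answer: $81279$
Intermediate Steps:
$z{\left(r \right)} = 3 r$
$D{\left(Q,K \right)} = K + K Q$
$D{\left(-322,-249 \right)} + z{\left(450 \right)} = - 249 \left(1 - 322\right) + 3 \cdot 450 = \left(-249\right) \left(-321\right) + 1350 = 79929 + 1350 = 81279$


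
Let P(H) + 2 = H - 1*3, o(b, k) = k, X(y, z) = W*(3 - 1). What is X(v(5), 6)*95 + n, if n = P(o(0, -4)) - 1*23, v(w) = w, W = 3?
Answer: 538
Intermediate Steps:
X(y, z) = 6 (X(y, z) = 3*(3 - 1) = 3*2 = 6)
P(H) = -5 + H (P(H) = -2 + (H - 1*3) = -2 + (H - 3) = -2 + (-3 + H) = -5 + H)
n = -32 (n = (-5 - 4) - 1*23 = -9 - 23 = -32)
X(v(5), 6)*95 + n = 6*95 - 32 = 570 - 32 = 538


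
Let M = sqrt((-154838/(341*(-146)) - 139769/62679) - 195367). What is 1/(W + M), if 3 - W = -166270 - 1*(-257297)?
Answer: -142021866017328/12927703155934136437 - I*sqrt(475606572172511034200055)/12927703155934136437 ≈ -1.0986e-5 - 5.3346e-8*I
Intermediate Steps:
W = -91024 (W = 3 - (-166270 - 1*(-257297)) = 3 - (-166270 + 257297) = 3 - 1*91027 = 3 - 91027 = -91024)
M = I*sqrt(475606572172511034200055)/1560268347 (M = sqrt((-154838/(-49786) - 139769*1/62679) - 195367) = sqrt((-154838*(-1/49786) - 139769/62679) - 195367) = sqrt((77419/24893 - 139769/62679) - 195367) = sqrt(1373275784/1560268347 - 195367) = sqrt(-304823572872565/1560268347) = I*sqrt(475606572172511034200055)/1560268347 ≈ 442.0*I)
1/(W + M) = 1/(-91024 + I*sqrt(475606572172511034200055)/1560268347)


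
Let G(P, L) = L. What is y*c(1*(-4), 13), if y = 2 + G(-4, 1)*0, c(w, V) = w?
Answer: -8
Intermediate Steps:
y = 2 (y = 2 + 1*0 = 2 + 0 = 2)
y*c(1*(-4), 13) = 2*(1*(-4)) = 2*(-4) = -8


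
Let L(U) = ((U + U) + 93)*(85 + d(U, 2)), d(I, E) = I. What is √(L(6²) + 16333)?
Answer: √36298 ≈ 190.52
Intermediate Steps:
L(U) = (85 + U)*(93 + 2*U) (L(U) = ((U + U) + 93)*(85 + U) = (2*U + 93)*(85 + U) = (93 + 2*U)*(85 + U) = (85 + U)*(93 + 2*U))
√(L(6²) + 16333) = √((7905 + 2*(6²)² + 263*6²) + 16333) = √((7905 + 2*36² + 263*36) + 16333) = √((7905 + 2*1296 + 9468) + 16333) = √((7905 + 2592 + 9468) + 16333) = √(19965 + 16333) = √36298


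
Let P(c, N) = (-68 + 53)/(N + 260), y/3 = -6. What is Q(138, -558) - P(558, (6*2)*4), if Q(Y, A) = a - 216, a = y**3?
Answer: -1862769/308 ≈ -6048.0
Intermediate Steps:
y = -18 (y = 3*(-6) = -18)
a = -5832 (a = (-18)**3 = -5832)
P(c, N) = -15/(260 + N)
Q(Y, A) = -6048 (Q(Y, A) = -5832 - 216 = -6048)
Q(138, -558) - P(558, (6*2)*4) = -6048 - (-15)/(260 + (6*2)*4) = -6048 - (-15)/(260 + 12*4) = -6048 - (-15)/(260 + 48) = -6048 - (-15)/308 = -6048 - 1*(-15/308) = -6048 + 15/308 = -1862769/308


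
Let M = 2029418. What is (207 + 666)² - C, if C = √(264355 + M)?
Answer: 762129 - √2293773 ≈ 7.6061e+5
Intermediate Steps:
C = √2293773 (C = √(264355 + 2029418) = √2293773 ≈ 1514.5)
(207 + 666)² - C = (207 + 666)² - √2293773 = 873² - √2293773 = 762129 - √2293773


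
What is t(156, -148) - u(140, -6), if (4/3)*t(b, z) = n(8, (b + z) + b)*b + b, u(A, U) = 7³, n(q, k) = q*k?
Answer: 153278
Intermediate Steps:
n(q, k) = k*q
u(A, U) = 343
t(b, z) = 3*b/4 + 3*b*(8*z + 16*b)/4 (t(b, z) = 3*((((b + z) + b)*8)*b + b)/4 = 3*(((z + 2*b)*8)*b + b)/4 = 3*((8*z + 16*b)*b + b)/4 = 3*(b*(8*z + 16*b) + b)/4 = 3*(b + b*(8*z + 16*b))/4 = 3*b/4 + 3*b*(8*z + 16*b)/4)
t(156, -148) - u(140, -6) = (¾)*156*(1 + 8*(-148) + 16*156) - 1*343 = (¾)*156*(1 - 1184 + 2496) - 343 = (¾)*156*1313 - 343 = 153621 - 343 = 153278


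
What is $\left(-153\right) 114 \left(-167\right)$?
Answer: $2912814$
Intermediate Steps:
$\left(-153\right) 114 \left(-167\right) = \left(-17442\right) \left(-167\right) = 2912814$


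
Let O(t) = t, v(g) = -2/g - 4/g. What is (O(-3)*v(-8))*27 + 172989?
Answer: 691713/4 ≈ 1.7293e+5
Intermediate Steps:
v(g) = -6/g
(O(-3)*v(-8))*27 + 172989 = -(-18)/(-8)*27 + 172989 = -(-18)*(-1)/8*27 + 172989 = -3*¾*27 + 172989 = -9/4*27 + 172989 = -243/4 + 172989 = 691713/4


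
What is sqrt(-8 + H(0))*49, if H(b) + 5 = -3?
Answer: 196*I ≈ 196.0*I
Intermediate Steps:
H(b) = -8 (H(b) = -5 - 3 = -8)
sqrt(-8 + H(0))*49 = sqrt(-8 - 8)*49 = sqrt(-16)*49 = (4*I)*49 = 196*I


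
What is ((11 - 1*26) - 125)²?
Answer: 19600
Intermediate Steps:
((11 - 1*26) - 125)² = ((11 - 26) - 125)² = (-15 - 125)² = (-140)² = 19600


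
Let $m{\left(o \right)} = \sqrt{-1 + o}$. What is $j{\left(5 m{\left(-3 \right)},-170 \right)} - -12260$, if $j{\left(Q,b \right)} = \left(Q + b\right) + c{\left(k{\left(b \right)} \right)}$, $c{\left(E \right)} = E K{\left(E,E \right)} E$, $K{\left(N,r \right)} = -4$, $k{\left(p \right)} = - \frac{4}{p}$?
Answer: $\frac{87350234}{7225} + 10 i \approx 12090.0 + 10.0 i$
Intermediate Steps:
$c{\left(E \right)} = - 4 E^{2}$ ($c{\left(E \right)} = E \left(-4\right) E = - 4 E E = - 4 E^{2}$)
$j{\left(Q,b \right)} = Q + b - \frac{64}{b^{2}}$ ($j{\left(Q,b \right)} = \left(Q + b\right) - 4 \left(- \frac{4}{b}\right)^{2} = \left(Q + b\right) - 4 \frac{16}{b^{2}} = \left(Q + b\right) - \frac{64}{b^{2}} = Q + b - \frac{64}{b^{2}}$)
$j{\left(5 m{\left(-3 \right)},-170 \right)} - -12260 = \left(5 \sqrt{-1 - 3} - 170 - \frac{64}{28900}\right) - -12260 = \left(5 \sqrt{-4} - 170 - \frac{16}{7225}\right) + 12260 = \left(5 \cdot 2 i - 170 - \frac{16}{7225}\right) + 12260 = \left(10 i - 170 - \frac{16}{7225}\right) + 12260 = \left(- \frac{1228266}{7225} + 10 i\right) + 12260 = \frac{87350234}{7225} + 10 i$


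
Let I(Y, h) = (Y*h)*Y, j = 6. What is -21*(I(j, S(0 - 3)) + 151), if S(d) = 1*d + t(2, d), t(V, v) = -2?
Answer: 609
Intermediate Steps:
S(d) = -2 + d (S(d) = 1*d - 2 = d - 2 = -2 + d)
I(Y, h) = h*Y²
-21*(I(j, S(0 - 3)) + 151) = -21*((-2 + (0 - 3))*6² + 151) = -21*((-2 - 3)*36 + 151) = -21*(-5*36 + 151) = -21*(-180 + 151) = -21*(-29) = 609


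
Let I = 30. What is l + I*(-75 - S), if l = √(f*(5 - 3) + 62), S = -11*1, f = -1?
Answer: -1920 + 2*√15 ≈ -1912.3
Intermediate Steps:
S = -11
l = 2*√15 (l = √(-(5 - 3) + 62) = √(-1*2 + 62) = √(-2 + 62) = √60 = 2*√15 ≈ 7.7460)
l + I*(-75 - S) = 2*√15 + 30*(-75 - 1*(-11)) = 2*√15 + 30*(-75 + 11) = 2*√15 + 30*(-64) = 2*√15 - 1920 = -1920 + 2*√15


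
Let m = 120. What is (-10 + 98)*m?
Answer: 10560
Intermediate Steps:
(-10 + 98)*m = (-10 + 98)*120 = 88*120 = 10560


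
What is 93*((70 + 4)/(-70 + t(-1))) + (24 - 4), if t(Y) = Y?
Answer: -5462/71 ≈ -76.930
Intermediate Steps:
93*((70 + 4)/(-70 + t(-1))) + (24 - 4) = 93*((70 + 4)/(-70 - 1)) + (24 - 4) = 93*(74/(-71)) + 20 = 93*(74*(-1/71)) + 20 = 93*(-74/71) + 20 = -6882/71 + 20 = -5462/71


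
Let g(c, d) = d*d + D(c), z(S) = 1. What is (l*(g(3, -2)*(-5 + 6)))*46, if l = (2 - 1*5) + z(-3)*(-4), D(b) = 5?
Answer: -2898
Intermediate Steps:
g(c, d) = 5 + d² (g(c, d) = d*d + 5 = d² + 5 = 5 + d²)
l = -7 (l = (2 - 1*5) + 1*(-4) = (2 - 5) - 4 = -3 - 4 = -7)
(l*(g(3, -2)*(-5 + 6)))*46 = -7*(5 + (-2)²)*(-5 + 6)*46 = -7*(5 + 4)*46 = -63*46 = -2898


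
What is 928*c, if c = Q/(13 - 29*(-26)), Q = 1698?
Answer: 1575744/767 ≈ 2054.4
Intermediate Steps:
c = 1698/767 (c = 1698/(13 - 29*(-26)) = 1698/(13 + 754) = 1698/767 ≈ 2.2138)
928*c = 928*(1698/767) = 1575744/767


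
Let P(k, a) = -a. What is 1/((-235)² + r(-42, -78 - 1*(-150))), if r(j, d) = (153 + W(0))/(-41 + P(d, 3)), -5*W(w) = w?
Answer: 44/2429747 ≈ 1.8109e-5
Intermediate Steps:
W(w) = -w/5
r(j, d) = -153/44 (r(j, d) = (153 - ⅕*0)/(-41 - 1*3) = (153 + 0)/(-41 - 3) = 153/(-44) = 153*(-1/44) = -153/44)
1/((-235)² + r(-42, -78 - 1*(-150))) = 1/((-235)² - 153/44) = 1/(55225 - 153/44) = 1/(2429747/44) = 44/2429747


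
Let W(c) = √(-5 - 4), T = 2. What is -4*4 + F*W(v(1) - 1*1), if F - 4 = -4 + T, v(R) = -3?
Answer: -16 + 6*I ≈ -16.0 + 6.0*I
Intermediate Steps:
F = 2 (F = 4 + (-4 + 2) = 4 - 2 = 2)
W(c) = 3*I (W(c) = √(-9) = 3*I)
-4*4 + F*W(v(1) - 1*1) = -4*4 + 2*(3*I) = -16 + 6*I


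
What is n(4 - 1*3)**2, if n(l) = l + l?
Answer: 4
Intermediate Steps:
n(l) = 2*l
n(4 - 1*3)**2 = (2*(4 - 1*3))**2 = (2*(4 - 3))**2 = (2*1)**2 = 2**2 = 4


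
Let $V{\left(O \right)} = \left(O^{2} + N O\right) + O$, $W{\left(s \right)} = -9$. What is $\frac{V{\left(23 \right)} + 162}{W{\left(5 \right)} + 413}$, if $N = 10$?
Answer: $\frac{236}{101} \approx 2.3366$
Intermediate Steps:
$V{\left(O \right)} = O^{2} + 11 O$ ($V{\left(O \right)} = \left(O^{2} + 10 O\right) + O = O^{2} + 11 O$)
$\frac{V{\left(23 \right)} + 162}{W{\left(5 \right)} + 413} = \frac{23 \left(11 + 23\right) + 162}{-9 + 413} = \frac{23 \cdot 34 + 162}{404} = \left(782 + 162\right) \frac{1}{404} = 944 \cdot \frac{1}{404} = \frac{236}{101}$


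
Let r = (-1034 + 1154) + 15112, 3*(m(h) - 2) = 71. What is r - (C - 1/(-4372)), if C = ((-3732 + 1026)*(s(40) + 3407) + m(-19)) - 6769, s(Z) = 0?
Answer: 121209118141/13116 ≈ 9.2413e+6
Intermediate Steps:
m(h) = 77/3 (m(h) = 2 + (⅓)*71 = 2 + 71/3 = 77/3)
C = -27678256/3 (C = ((-3732 + 1026)*(0 + 3407) + 77/3) - 6769 = (-2706*3407 + 77/3) - 6769 = (-9219342 + 77/3) - 6769 = -27657949/3 - 6769 = -27678256/3 ≈ -9.2261e+6)
r = 15232 (r = 120 + 15112 = 15232)
r - (C - 1/(-4372)) = 15232 - (-27678256/3 - 1/(-4372)) = 15232 - (-27678256/3 - 1*(-1/4372)) = 15232 - (-27678256/3 + 1/4372) = 15232 - 1*(-121009335229/13116) = 15232 + 121009335229/13116 = 121209118141/13116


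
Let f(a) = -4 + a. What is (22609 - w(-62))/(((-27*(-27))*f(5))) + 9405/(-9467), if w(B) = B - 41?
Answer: 208158259/6901443 ≈ 30.162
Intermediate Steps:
w(B) = -41 + B
(22609 - w(-62))/(((-27*(-27))*f(5))) + 9405/(-9467) = (22609 - (-41 - 62))/(((-27*(-27))*(-4 + 5))) + 9405/(-9467) = (22609 - 1*(-103))/((729*1)) + 9405*(-1/9467) = (22609 + 103)/729 - 9405/9467 = 22712*(1/729) - 9405/9467 = 22712/729 - 9405/9467 = 208158259/6901443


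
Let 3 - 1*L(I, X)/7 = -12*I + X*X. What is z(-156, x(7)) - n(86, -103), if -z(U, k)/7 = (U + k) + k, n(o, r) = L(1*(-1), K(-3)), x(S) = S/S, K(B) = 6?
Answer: 1393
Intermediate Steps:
x(S) = 1
L(I, X) = 21 - 7*X² + 84*I (L(I, X) = 21 - 7*(-12*I + X*X) = 21 - 7*(-12*I + X²) = 21 - 7*(X² - 12*I) = 21 + (-7*X² + 84*I) = 21 - 7*X² + 84*I)
n(o, r) = -315 (n(o, r) = 21 - 7*6² + 84*(1*(-1)) = 21 - 7*36 + 84*(-1) = 21 - 252 - 84 = -315)
z(U, k) = -14*k - 7*U (z(U, k) = -7*((U + k) + k) = -7*(U + 2*k) = -14*k - 7*U)
z(-156, x(7)) - n(86, -103) = (-14*1 - 7*(-156)) - 1*(-315) = (-14 + 1092) + 315 = 1078 + 315 = 1393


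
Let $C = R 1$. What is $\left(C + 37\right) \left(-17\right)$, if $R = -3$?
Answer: $-578$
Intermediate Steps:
$C = -3$ ($C = \left(-3\right) 1 = -3$)
$\left(C + 37\right) \left(-17\right) = \left(-3 + 37\right) \left(-17\right) = 34 \left(-17\right) = -578$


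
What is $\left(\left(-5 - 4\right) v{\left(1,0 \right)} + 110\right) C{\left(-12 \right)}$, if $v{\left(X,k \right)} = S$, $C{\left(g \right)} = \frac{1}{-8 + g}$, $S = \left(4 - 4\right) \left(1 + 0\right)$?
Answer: $- \frac{11}{2} \approx -5.5$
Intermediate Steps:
$S = 0$ ($S = 0 \cdot 1 = 0$)
$v{\left(X,k \right)} = 0$
$\left(\left(-5 - 4\right) v{\left(1,0 \right)} + 110\right) C{\left(-12 \right)} = \frac{\left(-5 - 4\right) 0 + 110}{-8 - 12} = \frac{\left(-9\right) 0 + 110}{-20} = \left(0 + 110\right) \left(- \frac{1}{20}\right) = 110 \left(- \frac{1}{20}\right) = - \frac{11}{2}$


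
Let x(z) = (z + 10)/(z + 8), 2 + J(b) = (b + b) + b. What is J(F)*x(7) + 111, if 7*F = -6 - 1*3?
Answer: 10958/105 ≈ 104.36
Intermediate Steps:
F = -9/7 (F = (-6 - 1*3)/7 = (-6 - 3)/7 = (⅐)*(-9) = -9/7 ≈ -1.2857)
J(b) = -2 + 3*b (J(b) = -2 + ((b + b) + b) = -2 + (2*b + b) = -2 + 3*b)
x(z) = (10 + z)/(8 + z)
J(F)*x(7) + 111 = (-2 + 3*(-9/7))*((10 + 7)/(8 + 7)) + 111 = (-2 - 27/7)*(17/15) + 111 = -41*17/105 + 111 = -41/7*17/15 + 111 = -697/105 + 111 = 10958/105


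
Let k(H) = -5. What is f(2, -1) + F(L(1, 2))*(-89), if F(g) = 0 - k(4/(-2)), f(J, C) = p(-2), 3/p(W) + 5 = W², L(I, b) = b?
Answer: -448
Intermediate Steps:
p(W) = 3/(-5 + W²)
f(J, C) = -3 (f(J, C) = 3/(-5 + (-2)²) = 3/(-5 + 4) = 3/(-1) = 3*(-1) = -3)
F(g) = 5 (F(g) = 0 - 1*(-5) = 0 + 5 = 5)
f(2, -1) + F(L(1, 2))*(-89) = -3 + 5*(-89) = -3 - 445 = -448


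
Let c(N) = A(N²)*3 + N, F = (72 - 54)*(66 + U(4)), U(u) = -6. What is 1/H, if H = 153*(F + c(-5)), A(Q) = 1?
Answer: 1/164934 ≈ 6.0630e-6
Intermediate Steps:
F = 1080 (F = (72 - 54)*(66 - 6) = 18*60 = 1080)
c(N) = 3 + N (c(N) = 1*3 + N = 3 + N)
H = 164934 (H = 153*(1080 + (3 - 5)) = 153*(1080 - 2) = 153*1078 = 164934)
1/H = 1/164934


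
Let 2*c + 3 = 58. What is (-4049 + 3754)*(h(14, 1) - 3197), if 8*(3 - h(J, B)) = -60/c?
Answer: 10363645/11 ≈ 9.4215e+5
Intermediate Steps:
c = 55/2 (c = -3/2 + (1/2)*58 = -3/2 + 29 = 55/2 ≈ 27.500)
h(J, B) = 36/11 (h(J, B) = 3 - (-15)/(2*55/2) = 3 - (-15)*2/(2*55) = 3 - 1/8*(-24/11) = 3 + 3/11 = 36/11)
(-4049 + 3754)*(h(14, 1) - 3197) = (-4049 + 3754)*(36/11 - 3197) = -295*(-35131/11) = 10363645/11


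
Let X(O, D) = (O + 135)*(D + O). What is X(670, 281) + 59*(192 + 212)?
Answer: 789391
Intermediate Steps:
X(O, D) = (135 + O)*(D + O)
X(670, 281) + 59*(192 + 212) = (670² + 135*281 + 135*670 + 281*670) + 59*(192 + 212) = (448900 + 37935 + 90450 + 188270) + 59*404 = 765555 + 23836 = 789391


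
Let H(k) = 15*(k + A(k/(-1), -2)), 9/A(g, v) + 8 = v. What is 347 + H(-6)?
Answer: 487/2 ≈ 243.50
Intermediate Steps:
A(g, v) = 9/(-8 + v)
H(k) = -27/2 + 15*k (H(k) = 15*(k + 9/(-8 - 2)) = 15*(k + 9/(-10)) = 15*(k + 9*(-1/10)) = 15*(k - 9/10) = 15*(-9/10 + k) = -27/2 + 15*k)
347 + H(-6) = 347 + (-27/2 + 15*(-6)) = 347 + (-27/2 - 90) = 347 - 207/2 = 487/2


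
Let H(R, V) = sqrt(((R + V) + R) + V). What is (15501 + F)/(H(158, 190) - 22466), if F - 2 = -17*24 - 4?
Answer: -169517203/252360230 - 15091*sqrt(174)/252360230 ≈ -0.67252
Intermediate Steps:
F = -410 (F = 2 + (-17*24 - 4) = 2 + (-408 - 4) = 2 - 412 = -410)
H(R, V) = sqrt(2*R + 2*V) (H(R, V) = sqrt((V + 2*R) + V) = sqrt(2*R + 2*V))
(15501 + F)/(H(158, 190) - 22466) = (15501 - 410)/(sqrt(2*158 + 2*190) - 22466) = 15091/(sqrt(316 + 380) - 22466) = 15091/(sqrt(696) - 22466) = 15091/(2*sqrt(174) - 22466) = 15091/(-22466 + 2*sqrt(174))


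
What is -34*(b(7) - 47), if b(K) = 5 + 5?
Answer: 1258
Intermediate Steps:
b(K) = 10
-34*(b(7) - 47) = -34*(10 - 47) = -34*(-37) = 1258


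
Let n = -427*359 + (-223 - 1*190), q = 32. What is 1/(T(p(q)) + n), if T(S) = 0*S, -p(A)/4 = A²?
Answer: -1/153706 ≈ -6.5059e-6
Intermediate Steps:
p(A) = -4*A²
T(S) = 0
n = -153706 (n = -153293 + (-223 - 190) = -153293 - 413 = -153706)
1/(T(p(q)) + n) = 1/(0 - 153706) = 1/(-153706) = -1/153706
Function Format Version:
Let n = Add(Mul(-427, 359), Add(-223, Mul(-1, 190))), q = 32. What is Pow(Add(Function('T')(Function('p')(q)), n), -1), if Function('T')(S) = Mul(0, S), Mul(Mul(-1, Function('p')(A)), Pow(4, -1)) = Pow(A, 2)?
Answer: Rational(-1, 153706) ≈ -6.5059e-6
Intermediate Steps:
Function('p')(A) = Mul(-4, Pow(A, 2))
Function('T')(S) = 0
n = -153706 (n = Add(-153293, Add(-223, -190)) = Add(-153293, -413) = -153706)
Pow(Add(Function('T')(Function('p')(q)), n), -1) = Pow(Add(0, -153706), -1) = Pow(-153706, -1) = Rational(-1, 153706)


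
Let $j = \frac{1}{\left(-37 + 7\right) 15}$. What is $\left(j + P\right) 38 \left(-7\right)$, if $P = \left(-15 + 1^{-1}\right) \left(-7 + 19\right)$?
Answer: $\frac{10054933}{225} \approx 44689.0$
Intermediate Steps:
$P = -168$ ($P = \left(-15 + 1\right) 12 = \left(-14\right) 12 = -168$)
$j = - \frac{1}{450}$ ($j = \frac{1}{-30} \cdot \frac{1}{15} = \left(- \frac{1}{30}\right) \frac{1}{15} = - \frac{1}{450} \approx -0.0022222$)
$\left(j + P\right) 38 \left(-7\right) = \left(- \frac{1}{450} - 168\right) 38 \left(-7\right) = \left(- \frac{75601}{450}\right) 38 \left(-7\right) = \left(- \frac{1436419}{225}\right) \left(-7\right) = \frac{10054933}{225}$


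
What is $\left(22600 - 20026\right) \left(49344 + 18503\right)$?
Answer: $174638178$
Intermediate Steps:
$\left(22600 - 20026\right) \left(49344 + 18503\right) = 2574 \cdot 67847 = 174638178$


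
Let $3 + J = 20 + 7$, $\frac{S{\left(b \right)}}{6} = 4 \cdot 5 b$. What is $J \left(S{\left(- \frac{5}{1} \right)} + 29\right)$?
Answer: $-13704$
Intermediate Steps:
$S{\left(b \right)} = 120 b$ ($S{\left(b \right)} = 6 \cdot 4 \cdot 5 b = 6 \cdot 20 b = 120 b$)
$J = 24$ ($J = -3 + \left(20 + 7\right) = -3 + 27 = 24$)
$J \left(S{\left(- \frac{5}{1} \right)} + 29\right) = 24 \left(120 \left(- \frac{5}{1}\right) + 29\right) = 24 \left(120 \left(\left(-5\right) 1\right) + 29\right) = 24 \left(120 \left(-5\right) + 29\right) = 24 \left(-600 + 29\right) = 24 \left(-571\right) = -13704$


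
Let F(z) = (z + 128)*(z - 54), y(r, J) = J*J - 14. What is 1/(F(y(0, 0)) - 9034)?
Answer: -1/16786 ≈ -5.9573e-5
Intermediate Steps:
y(r, J) = -14 + J² (y(r, J) = J² - 14 = -14 + J²)
F(z) = (-54 + z)*(128 + z) (F(z) = (128 + z)*(-54 + z) = (-54 + z)*(128 + z))
1/(F(y(0, 0)) - 9034) = 1/((-6912 + (-14 + 0²)² + 74*(-14 + 0²)) - 9034) = 1/((-6912 + (-14 + 0)² + 74*(-14 + 0)) - 9034) = 1/((-6912 + (-14)² + 74*(-14)) - 9034) = 1/((-6912 + 196 - 1036) - 9034) = 1/(-7752 - 9034) = 1/(-16786) = -1/16786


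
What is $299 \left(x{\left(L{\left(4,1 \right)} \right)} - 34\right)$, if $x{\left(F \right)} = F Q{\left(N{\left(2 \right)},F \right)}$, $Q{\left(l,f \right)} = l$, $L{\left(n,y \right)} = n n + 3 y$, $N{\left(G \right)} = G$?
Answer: $1196$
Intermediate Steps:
$L{\left(n,y \right)} = n^{2} + 3 y$
$x{\left(F \right)} = 2 F$ ($x{\left(F \right)} = F 2 = 2 F$)
$299 \left(x{\left(L{\left(4,1 \right)} \right)} - 34\right) = 299 \left(2 \left(4^{2} + 3 \cdot 1\right) - 34\right) = 299 \left(2 \left(16 + 3\right) - 34\right) = 299 \left(2 \cdot 19 - 34\right) = 299 \left(38 - 34\right) = 299 \cdot 4 = 1196$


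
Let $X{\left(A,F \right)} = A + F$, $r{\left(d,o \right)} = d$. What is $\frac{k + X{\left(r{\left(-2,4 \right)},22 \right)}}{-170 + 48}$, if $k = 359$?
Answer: $- \frac{379}{122} \approx -3.1066$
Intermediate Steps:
$\frac{k + X{\left(r{\left(-2,4 \right)},22 \right)}}{-170 + 48} = \frac{359 + \left(-2 + 22\right)}{-170 + 48} = \frac{359 + 20}{-122} = 379 \left(- \frac{1}{122}\right) = - \frac{379}{122}$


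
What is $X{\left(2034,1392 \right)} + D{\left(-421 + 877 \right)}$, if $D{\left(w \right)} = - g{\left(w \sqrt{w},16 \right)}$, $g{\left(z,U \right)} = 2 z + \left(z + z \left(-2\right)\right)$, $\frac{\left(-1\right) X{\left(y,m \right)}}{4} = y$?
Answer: $-8136 - 912 \sqrt{114} \approx -17874.0$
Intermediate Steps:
$X{\left(y,m \right)} = - 4 y$
$g{\left(z,U \right)} = z$ ($g{\left(z,U \right)} = 2 z + \left(z - 2 z\right) = 2 z - z = z$)
$D{\left(w \right)} = - w^{\frac{3}{2}}$ ($D{\left(w \right)} = - w \sqrt{w} = - w^{\frac{3}{2}}$)
$X{\left(2034,1392 \right)} + D{\left(-421 + 877 \right)} = \left(-4\right) 2034 - \left(-421 + 877\right)^{\frac{3}{2}} = -8136 - 456^{\frac{3}{2}} = -8136 - 912 \sqrt{114}$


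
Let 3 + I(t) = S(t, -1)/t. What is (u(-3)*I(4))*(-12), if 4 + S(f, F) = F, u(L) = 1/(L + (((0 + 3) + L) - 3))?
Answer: -17/2 ≈ -8.5000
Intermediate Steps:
u(L) = 1/(2*L) (u(L) = 1/(L + ((3 + L) - 3)) = 1/(L + L) = 1/(2*L))
S(f, F) = -4 + F
I(t) = -3 - 5/t (I(t) = -3 + (-4 - 1)/t = -3 - 5/t)
(u(-3)*I(4))*(-12) = (((½)/(-3))*(-3 - 5/4))*(-12) = (((½)*(-⅓))*(-3 - 5*¼))*(-12) = -(-3 - 5/4)/6*(-12) = -⅙*(-17/4)*(-12) = (17/24)*(-12) = -17/2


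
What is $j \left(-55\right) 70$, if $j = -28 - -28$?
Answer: $0$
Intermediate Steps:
$j = 0$ ($j = -28 + 28 = 0$)
$j \left(-55\right) 70 = 0 \left(-55\right) 70 = 0 \cdot 70 = 0$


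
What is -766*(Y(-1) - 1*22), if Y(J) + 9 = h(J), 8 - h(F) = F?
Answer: 16852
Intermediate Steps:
h(F) = 8 - F
Y(J) = -1 - J (Y(J) = -9 + (8 - J) = -1 - J)
-766*(Y(-1) - 1*22) = -766*((-1 - 1*(-1)) - 1*22) = -766*((-1 + 1) - 22) = -766*(0 - 22) = -766*(-22) = 16852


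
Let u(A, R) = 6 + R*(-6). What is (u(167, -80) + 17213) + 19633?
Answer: 37332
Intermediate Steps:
u(A, R) = 6 - 6*R
(u(167, -80) + 17213) + 19633 = ((6 - 6*(-80)) + 17213) + 19633 = ((6 + 480) + 17213) + 19633 = (486 + 17213) + 19633 = 17699 + 19633 = 37332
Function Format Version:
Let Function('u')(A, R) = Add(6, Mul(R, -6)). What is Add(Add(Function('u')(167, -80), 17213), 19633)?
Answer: 37332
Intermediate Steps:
Function('u')(A, R) = Add(6, Mul(-6, R))
Add(Add(Function('u')(167, -80), 17213), 19633) = Add(Add(Add(6, Mul(-6, -80)), 17213), 19633) = Add(Add(Add(6, 480), 17213), 19633) = Add(Add(486, 17213), 19633) = Add(17699, 19633) = 37332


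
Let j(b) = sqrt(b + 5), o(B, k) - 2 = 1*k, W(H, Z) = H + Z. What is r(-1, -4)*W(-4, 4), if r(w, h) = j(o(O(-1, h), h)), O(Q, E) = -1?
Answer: 0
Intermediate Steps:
o(B, k) = 2 + k (o(B, k) = 2 + 1*k = 2 + k)
j(b) = sqrt(5 + b)
r(w, h) = sqrt(7 + h) (r(w, h) = sqrt(5 + (2 + h)) = sqrt(7 + h))
r(-1, -4)*W(-4, 4) = sqrt(7 - 4)*(-4 + 4) = sqrt(3)*0 = 0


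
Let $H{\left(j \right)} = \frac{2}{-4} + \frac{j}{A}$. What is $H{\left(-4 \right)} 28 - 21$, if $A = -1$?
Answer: $77$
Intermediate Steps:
$H{\left(j \right)} = - \frac{1}{2} - j$ ($H{\left(j \right)} = \frac{2}{-4} + \frac{j}{-1} = 2 \left(- \frac{1}{4}\right) + j \left(-1\right) = - \frac{1}{2} - j$)
$H{\left(-4 \right)} 28 - 21 = \left(- \frac{1}{2} - -4\right) 28 - 21 = \left(- \frac{1}{2} + 4\right) 28 - 21 = \frac{7}{2} \cdot 28 - 21 = 98 - 21 = 77$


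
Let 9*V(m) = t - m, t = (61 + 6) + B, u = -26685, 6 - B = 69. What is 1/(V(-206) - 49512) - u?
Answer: 3961815207/148466 ≈ 26685.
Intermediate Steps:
B = -63 (B = 6 - 1*69 = 6 - 69 = -63)
t = 4 (t = (61 + 6) - 63 = 67 - 63 = 4)
V(m) = 4/9 - m/9 (V(m) = (4 - m)/9 = 4/9 - m/9)
1/(V(-206) - 49512) - u = 1/((4/9 - ⅑*(-206)) - 49512) - 1*(-26685) = 1/((4/9 + 206/9) - 49512) + 26685 = 1/(70/3 - 49512) + 26685 = 1/(-148466/3) + 26685 = -3/148466 + 26685 = 3961815207/148466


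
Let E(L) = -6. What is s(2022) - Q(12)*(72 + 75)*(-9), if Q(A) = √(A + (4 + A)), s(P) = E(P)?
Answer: -6 + 2646*√7 ≈ 6994.7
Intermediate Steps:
s(P) = -6
Q(A) = √(4 + 2*A)
s(2022) - Q(12)*(72 + 75)*(-9) = -6 - √(4 + 2*12)*(72 + 75)*(-9) = -6 - √(4 + 24)*147*(-9) = -6 - √28*147*(-9) = -6 - (2*√7)*147*(-9) = -6 - 294*√7*(-9) = -6 - (-2646)*√7 = -6 + 2646*√7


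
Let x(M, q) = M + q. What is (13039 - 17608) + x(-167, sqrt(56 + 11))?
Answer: -4736 + sqrt(67) ≈ -4727.8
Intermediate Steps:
(13039 - 17608) + x(-167, sqrt(56 + 11)) = (13039 - 17608) + (-167 + sqrt(56 + 11)) = -4569 + (-167 + sqrt(67)) = -4736 + sqrt(67)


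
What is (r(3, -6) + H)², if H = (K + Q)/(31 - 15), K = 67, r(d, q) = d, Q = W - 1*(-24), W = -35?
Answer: 169/4 ≈ 42.250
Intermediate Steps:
Q = -11 (Q = -35 - 1*(-24) = -35 + 24 = -11)
H = 7/2 (H = (67 - 11)/(31 - 15) = 56/16 = 56*(1/16) = 7/2 ≈ 3.5000)
(r(3, -6) + H)² = (3 + 7/2)² = (13/2)² = 169/4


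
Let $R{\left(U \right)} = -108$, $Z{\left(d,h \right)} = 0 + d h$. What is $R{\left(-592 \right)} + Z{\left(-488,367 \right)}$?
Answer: $-179204$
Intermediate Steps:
$Z{\left(d,h \right)} = d h$
$R{\left(-592 \right)} + Z{\left(-488,367 \right)} = -108 - 179096 = -179204$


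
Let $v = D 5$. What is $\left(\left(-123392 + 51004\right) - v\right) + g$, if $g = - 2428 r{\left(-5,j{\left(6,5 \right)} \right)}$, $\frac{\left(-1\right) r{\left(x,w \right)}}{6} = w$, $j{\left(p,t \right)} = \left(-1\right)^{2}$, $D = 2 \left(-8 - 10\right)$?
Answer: $-57640$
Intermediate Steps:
$D = -36$ ($D = 2 \left(-18\right) = -36$)
$j{\left(p,t \right)} = 1$
$v = -180$ ($v = \left(-36\right) 5 = -180$)
$r{\left(x,w \right)} = - 6 w$
$g = 14568$ ($g = - 2428 \left(\left(-6\right) 1\right) = \left(-2428\right) \left(-6\right) = 14568$)
$\left(\left(-123392 + 51004\right) - v\right) + g = \left(\left(-123392 + 51004\right) - -180\right) + 14568 = \left(-72388 + 180\right) + 14568 = -72208 + 14568 = -57640$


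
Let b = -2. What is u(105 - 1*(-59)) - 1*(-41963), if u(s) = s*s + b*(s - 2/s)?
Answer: 2809772/41 ≈ 68531.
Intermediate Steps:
u(s) = s² - 2*s + 4/s (u(s) = s*s - 2*(s - 2/s) = s² + (-2*s + 4/s) = s² - 2*s + 4/s)
u(105 - 1*(-59)) - 1*(-41963) = (4 + (105 - 1*(-59))²*(-2 + (105 - 1*(-59))))/(105 - 1*(-59)) - 1*(-41963) = (4 + (105 + 59)²*(-2 + (105 + 59)))/(105 + 59) + 41963 = (4 + 164²*(-2 + 164))/164 + 41963 = (4 + 26896*162)/164 + 41963 = (4 + 4357152)/164 + 41963 = (1/164)*4357156 + 41963 = 1089289/41 + 41963 = 2809772/41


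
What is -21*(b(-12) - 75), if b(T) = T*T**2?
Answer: 37863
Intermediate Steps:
b(T) = T**3
-21*(b(-12) - 75) = -21*((-12)**3 - 75) = -21*(-1728 - 75) = -21*(-1803) = 37863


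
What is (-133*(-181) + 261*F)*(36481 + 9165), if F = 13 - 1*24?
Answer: 967786492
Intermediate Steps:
F = -11 (F = 13 - 24 = -11)
(-133*(-181) + 261*F)*(36481 + 9165) = (-133*(-181) + 261*(-11))*(36481 + 9165) = (24073 - 2871)*45646 = 21202*45646 = 967786492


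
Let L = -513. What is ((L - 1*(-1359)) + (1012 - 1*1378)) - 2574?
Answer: -2094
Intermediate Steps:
((L - 1*(-1359)) + (1012 - 1*1378)) - 2574 = ((-513 - 1*(-1359)) + (1012 - 1*1378)) - 2574 = ((-513 + 1359) + (1012 - 1378)) - 2574 = (846 - 366) - 2574 = 480 - 2574 = -2094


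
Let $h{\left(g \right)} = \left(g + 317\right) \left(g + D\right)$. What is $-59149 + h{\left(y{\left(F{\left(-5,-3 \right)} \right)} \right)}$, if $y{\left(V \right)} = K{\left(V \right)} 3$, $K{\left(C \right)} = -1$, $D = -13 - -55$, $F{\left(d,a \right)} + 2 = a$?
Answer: $-46903$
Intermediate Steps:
$F{\left(d,a \right)} = -2 + a$
$D = 42$ ($D = -13 + 55 = 42$)
$y{\left(V \right)} = -3$ ($y{\left(V \right)} = \left(-1\right) 3 = -3$)
$h{\left(g \right)} = \left(42 + g\right) \left(317 + g\right)$ ($h{\left(g \right)} = \left(g + 317\right) \left(g + 42\right) = \left(317 + g\right) \left(42 + g\right) = \left(42 + g\right) \left(317 + g\right)$)
$-59149 + h{\left(y{\left(F{\left(-5,-3 \right)} \right)} \right)} = -59149 + \left(13314 + \left(-3\right)^{2} + 359 \left(-3\right)\right) = -59149 + \left(13314 + 9 - 1077\right) = -59149 + 12246 = -46903$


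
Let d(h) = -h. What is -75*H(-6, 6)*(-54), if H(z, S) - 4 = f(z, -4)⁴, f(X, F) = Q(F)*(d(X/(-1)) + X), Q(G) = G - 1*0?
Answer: 21499101000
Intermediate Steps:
Q(G) = G (Q(G) = G + 0 = G)
f(X, F) = 2*F*X (f(X, F) = F*(-X/(-1) + X) = F*(-X*(-1) + X) = F*(-(-1)*X + X) = F*(X + X) = F*(2*X) = 2*F*X)
H(z, S) = 4 + 4096*z⁴ (H(z, S) = 4 + (2*(-4)*z)⁴ = 4 + (-8*z)⁴ = 4 + 4096*z⁴)
-75*H(-6, 6)*(-54) = -75*(4 + 4096*(-6)⁴)*(-54) = -75*(4 + 4096*1296)*(-54) = -75*(4 + 5308416)*(-54) = -75*5308420*(-54) = -398131500*(-54) = 21499101000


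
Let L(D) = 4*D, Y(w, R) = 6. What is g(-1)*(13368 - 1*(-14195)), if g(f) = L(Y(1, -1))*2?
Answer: 1323024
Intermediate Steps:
g(f) = 48 (g(f) = (4*6)*2 = 24*2 = 48)
g(-1)*(13368 - 1*(-14195)) = 48*(13368 - 1*(-14195)) = 48*(13368 + 14195) = 48*27563 = 1323024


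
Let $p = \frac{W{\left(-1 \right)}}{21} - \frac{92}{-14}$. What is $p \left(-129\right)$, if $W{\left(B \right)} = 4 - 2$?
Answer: $-860$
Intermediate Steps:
$W{\left(B \right)} = 2$ ($W{\left(B \right)} = 4 - 2 = 2$)
$p = \frac{20}{3}$ ($p = \frac{2}{21} - \frac{92}{-14} = 2 \cdot \frac{1}{21} - - \frac{46}{7} = \frac{2}{21} + \frac{46}{7} = \frac{20}{3} \approx 6.6667$)
$p \left(-129\right) = \frac{20}{3} \left(-129\right) = -860$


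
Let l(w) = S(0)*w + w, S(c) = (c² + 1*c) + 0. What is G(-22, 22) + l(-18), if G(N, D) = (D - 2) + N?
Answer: -20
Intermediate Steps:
S(c) = c + c² (S(c) = (c² + c) + 0 = (c + c²) + 0 = c + c²)
G(N, D) = -2 + D + N (G(N, D) = (-2 + D) + N = -2 + D + N)
l(w) = w (l(w) = (0*(1 + 0))*w + w = (0*1)*w + w = 0*w + w = 0 + w = w)
G(-22, 22) + l(-18) = (-2 + 22 - 22) - 18 = -2 - 18 = -20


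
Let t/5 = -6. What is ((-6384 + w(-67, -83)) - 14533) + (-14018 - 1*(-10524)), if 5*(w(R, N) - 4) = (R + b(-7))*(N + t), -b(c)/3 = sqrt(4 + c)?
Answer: -114464/5 + 339*I*sqrt(3)/5 ≈ -22893.0 + 117.43*I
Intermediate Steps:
t = -30 (t = 5*(-6) = -30)
b(c) = -3*sqrt(4 + c)
w(R, N) = 4 + (-30 + N)*(R - 3*I*sqrt(3))/5 (w(R, N) = 4 + ((R - 3*sqrt(4 - 7))*(N - 30))/5 = 4 + ((R - 3*I*sqrt(3))*(-30 + N))/5 = 4 + ((-30 + N)*(R - 3*I*sqrt(3)))/5 = 4 + (-30 + N)*(R - 3*I*sqrt(3))/5)
((-6384 + w(-67, -83)) - 14533) + (-14018 - 1*(-10524)) = ((-6384 + (4 - 6*(-67) + 18*I*sqrt(3) + (1/5)*(-83)*(-67) - 3/5*I*(-83)*sqrt(3))) - 14533) + (-14018 - 1*(-10524)) = ((-6384 + (4 + 402 + 18*I*sqrt(3) + 5561/5 + 249*I*sqrt(3)/5)) - 14533) + (-14018 + 10524) = ((-6384 + (7591/5 + 339*I*sqrt(3)/5)) - 14533) - 3494 = ((-24329/5 + 339*I*sqrt(3)/5) - 14533) - 3494 = (-96994/5 + 339*I*sqrt(3)/5) - 3494 = -114464/5 + 339*I*sqrt(3)/5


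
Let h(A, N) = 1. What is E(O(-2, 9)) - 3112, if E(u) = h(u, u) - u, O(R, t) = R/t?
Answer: -27997/9 ≈ -3110.8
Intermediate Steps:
E(u) = 1 - u
E(O(-2, 9)) - 3112 = (1 - (-2)/9) - 3112 = (1 - 1*(-2/9)) - 3112 = (1 + 2/9) - 3112 = 11/9 - 3112 = -27997/9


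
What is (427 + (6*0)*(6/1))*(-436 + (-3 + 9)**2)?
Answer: -170800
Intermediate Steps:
(427 + (6*0)*(6/1))*(-436 + (-3 + 9)**2) = (427 + 0*(6*1))*(-436 + 6**2) = (427 + 0*6)*(-436 + 36) = (427 + 0)*(-400) = 427*(-400) = -170800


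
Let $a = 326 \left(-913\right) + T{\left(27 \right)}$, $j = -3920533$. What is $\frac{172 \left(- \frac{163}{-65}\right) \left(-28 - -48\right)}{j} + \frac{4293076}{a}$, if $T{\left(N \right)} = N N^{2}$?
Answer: $- \frac{218836070669124}{14166512750195} \approx -15.447$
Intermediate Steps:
$T{\left(N \right)} = N^{3}$
$a = -277955$ ($a = 326 \left(-913\right) + 27^{3} = -297638 + 19683 = -277955$)
$\frac{172 \left(- \frac{163}{-65}\right) \left(-28 - -48\right)}{j} + \frac{4293076}{a} = \frac{172 \left(- \frac{163}{-65}\right) \left(-28 - -48\right)}{-3920533} + \frac{4293076}{-277955} = 172 \left(\left(-163\right) \left(- \frac{1}{65}\right)\right) \left(-28 + 48\right) \left(- \frac{1}{3920533}\right) + 4293076 \left(- \frac{1}{277955}\right) = 172 \cdot \frac{163}{65} \cdot 20 \left(- \frac{1}{3920533}\right) - \frac{4293076}{277955} = \frac{28036}{65} \cdot 20 \left(- \frac{1}{3920533}\right) - \frac{4293076}{277955} = \frac{112144}{13} \left(- \frac{1}{3920533}\right) - \frac{4293076}{277955} = - \frac{112144}{50966929} - \frac{4293076}{277955} = - \frac{218836070669124}{14166512750195}$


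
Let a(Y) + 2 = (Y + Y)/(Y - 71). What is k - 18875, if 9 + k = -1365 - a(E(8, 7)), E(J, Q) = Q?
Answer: -647897/32 ≈ -20247.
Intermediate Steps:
a(Y) = -2 + 2*Y/(-71 + Y) (a(Y) = -2 + (Y + Y)/(Y - 71) = -2 + (2*Y)/(-71 + Y) = -2 + 2*Y/(-71 + Y))
k = -43897/32 (k = -9 + (-1365 - 142/(-71 + 7)) = -9 + (-1365 - 142/(-64)) = -9 + (-1365 - 142*(-1)/64) = -9 + (-1365 - 1*(-71/32)) = -9 + (-1365 + 71/32) = -9 - 43609/32 = -43897/32 ≈ -1371.8)
k - 18875 = -43897/32 - 18875 = -647897/32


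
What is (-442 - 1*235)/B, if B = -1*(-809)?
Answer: -677/809 ≈ -0.83684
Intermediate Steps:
B = 809
(-442 - 1*235)/B = (-442 - 1*235)/809 = (-442 - 235)*(1/809) = -677*1/809 = -677/809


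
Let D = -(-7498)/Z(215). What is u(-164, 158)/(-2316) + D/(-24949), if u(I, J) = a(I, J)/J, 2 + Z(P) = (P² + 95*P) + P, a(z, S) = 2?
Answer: -3040029059/305214138681468 ≈ -9.9603e-6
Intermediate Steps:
Z(P) = -2 + P² + 96*P (Z(P) = -2 + ((P² + 95*P) + P) = -2 + (P² + 96*P) = -2 + P² + 96*P)
u(I, J) = 2/J
D = 7498/66863 (D = -(-7498)/(-2 + 215² + 96*215) = -(-7498)/(-2 + 46225 + 20640) = -(-7498)/66863 = -1*(-7498/66863) = 7498/66863 ≈ 0.11214)
u(-164, 158)/(-2316) + D/(-24949) = (2/158)/(-2316) + (7498/66863)/(-24949) = (2*(1/158))*(-1/2316) + (7498/66863)*(-1/24949) = (1/79)*(-1/2316) - 7498/1668164987 = -1/182964 - 7498/1668164987 = -3040029059/305214138681468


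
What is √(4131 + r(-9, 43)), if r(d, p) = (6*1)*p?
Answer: √4389 ≈ 66.250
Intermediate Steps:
r(d, p) = 6*p
√(4131 + r(-9, 43)) = √(4131 + 6*43) = √(4131 + 258) = √4389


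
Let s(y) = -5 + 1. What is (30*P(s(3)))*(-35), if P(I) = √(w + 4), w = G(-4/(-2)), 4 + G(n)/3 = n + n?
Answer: -2100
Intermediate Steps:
G(n) = -12 + 6*n (G(n) = -12 + 3*(n + n) = -12 + 3*(2*n) = -12 + 6*n)
w = 0 (w = -12 + 6*(-4/(-2)) = -12 + 6*(-4*(-½)) = -12 + 6*2 = -12 + 12 = 0)
s(y) = -4
P(I) = 2 (P(I) = √(0 + 4) = √4 = 2)
(30*P(s(3)))*(-35) = (30*2)*(-35) = 60*(-35) = -2100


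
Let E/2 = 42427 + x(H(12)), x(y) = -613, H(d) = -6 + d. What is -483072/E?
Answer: -40256/6969 ≈ -5.7764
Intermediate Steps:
E = 83628 (E = 2*(42427 - 613) = 2*41814 = 83628)
-483072/E = -483072/83628 = -483072*1/83628 = -40256/6969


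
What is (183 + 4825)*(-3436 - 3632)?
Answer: -35396544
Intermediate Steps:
(183 + 4825)*(-3436 - 3632) = 5008*(-7068) = -35396544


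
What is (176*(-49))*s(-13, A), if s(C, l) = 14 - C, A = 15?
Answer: -232848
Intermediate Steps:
(176*(-49))*s(-13, A) = (176*(-49))*(14 - 1*(-13)) = -8624*(14 + 13) = -8624*27 = -232848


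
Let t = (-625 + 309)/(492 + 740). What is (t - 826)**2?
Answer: 64763633169/94864 ≈ 6.8270e+5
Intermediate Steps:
t = -79/308 (t = -316/1232 = -316*1/1232 = -79/308 ≈ -0.25649)
(t - 826)**2 = (-79/308 - 826)**2 = (-254487/308)**2 = 64763633169/94864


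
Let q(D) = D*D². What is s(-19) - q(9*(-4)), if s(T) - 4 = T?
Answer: 46641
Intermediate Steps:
s(T) = 4 + T
q(D) = D³
s(-19) - q(9*(-4)) = (4 - 19) - (9*(-4))³ = -15 - 1*(-36)³ = -15 - 1*(-46656) = -15 + 46656 = 46641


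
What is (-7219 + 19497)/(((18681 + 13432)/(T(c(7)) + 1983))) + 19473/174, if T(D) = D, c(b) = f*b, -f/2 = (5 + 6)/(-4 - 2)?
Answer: 4916595673/5587662 ≈ 879.90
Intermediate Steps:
f = 11/3 (f = -2*(5 + 6)/(-4 - 2) = -22/(-6) = -22*(-1)/6 = -2*(-11/6) = 11/3 ≈ 3.6667)
c(b) = 11*b/3
(-7219 + 19497)/(((18681 + 13432)/(T(c(7)) + 1983))) + 19473/174 = (-7219 + 19497)/(((18681 + 13432)/((11/3)*7 + 1983))) + 19473/174 = 12278/((32113/(77/3 + 1983))) + 19473*(1/174) = 12278/((32113/(6026/3))) + 6491/58 = 12278/((32113*(3/6026))) + 6491/58 = 12278/(96339/6026) + 6491/58 = 12278*(6026/96339) + 6491/58 = 73987228/96339 + 6491/58 = 4916595673/5587662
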